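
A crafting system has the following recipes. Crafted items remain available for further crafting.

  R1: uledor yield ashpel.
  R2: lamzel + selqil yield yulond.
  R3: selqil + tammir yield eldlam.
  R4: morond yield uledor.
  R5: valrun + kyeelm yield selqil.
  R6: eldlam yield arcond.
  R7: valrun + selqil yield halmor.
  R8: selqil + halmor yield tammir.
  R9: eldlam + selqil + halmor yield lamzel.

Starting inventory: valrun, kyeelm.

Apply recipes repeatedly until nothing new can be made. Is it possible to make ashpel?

ashpel would need uledor (R1), but uledor is never obtained.

No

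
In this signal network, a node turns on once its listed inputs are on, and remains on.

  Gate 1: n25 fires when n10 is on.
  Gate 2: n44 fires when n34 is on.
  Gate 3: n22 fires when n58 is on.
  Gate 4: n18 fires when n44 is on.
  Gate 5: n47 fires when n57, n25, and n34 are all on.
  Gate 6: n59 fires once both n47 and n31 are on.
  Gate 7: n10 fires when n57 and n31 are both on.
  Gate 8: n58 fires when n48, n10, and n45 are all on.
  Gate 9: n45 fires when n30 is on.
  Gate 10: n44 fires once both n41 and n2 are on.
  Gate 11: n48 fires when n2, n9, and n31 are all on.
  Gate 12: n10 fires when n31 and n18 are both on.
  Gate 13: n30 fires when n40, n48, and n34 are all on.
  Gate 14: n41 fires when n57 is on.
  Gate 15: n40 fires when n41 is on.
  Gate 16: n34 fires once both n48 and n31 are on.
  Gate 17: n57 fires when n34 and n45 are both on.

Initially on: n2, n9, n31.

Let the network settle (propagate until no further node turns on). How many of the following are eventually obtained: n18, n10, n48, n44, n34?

Gate 11: n2, n9, and n31 on → n48 on.
n48 and n31 are on, so n34 fires (Gate 16).
n34 is on, so n44 fires (Gate 2).
Gate 4: n44 on → n18 on.
n31 and n18 are on, so n10 fires (Gate 12).
n18: reached.
n10: reached.
n48: reached.
n44: reached.
n34: reached.
All 5 are reached.

5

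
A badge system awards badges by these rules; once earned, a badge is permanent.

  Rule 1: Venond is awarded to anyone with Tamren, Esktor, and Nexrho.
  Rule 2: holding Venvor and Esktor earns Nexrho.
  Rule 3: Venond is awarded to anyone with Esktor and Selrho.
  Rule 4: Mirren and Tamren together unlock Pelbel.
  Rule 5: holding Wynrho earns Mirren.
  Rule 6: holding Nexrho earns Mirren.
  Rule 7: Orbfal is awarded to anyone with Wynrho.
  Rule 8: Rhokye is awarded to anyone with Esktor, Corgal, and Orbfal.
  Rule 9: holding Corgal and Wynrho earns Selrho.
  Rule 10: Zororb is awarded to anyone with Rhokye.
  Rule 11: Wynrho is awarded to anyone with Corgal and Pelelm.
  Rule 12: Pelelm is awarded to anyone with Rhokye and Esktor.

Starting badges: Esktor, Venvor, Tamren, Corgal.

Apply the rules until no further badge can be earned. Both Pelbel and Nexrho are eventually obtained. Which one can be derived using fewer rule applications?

Nexrho

Nexrho: With Venvor and Esktor, Nexrho is earned (Rule 2). [1 rule application]
Pelbel: With Venvor and Esktor, Nexrho is earned (Rule 2). With Nexrho, Mirren is earned (Rule 6). With Mirren and Tamren, Pelbel is earned (Rule 4). [3 rule applications]
Nexrho needs fewer.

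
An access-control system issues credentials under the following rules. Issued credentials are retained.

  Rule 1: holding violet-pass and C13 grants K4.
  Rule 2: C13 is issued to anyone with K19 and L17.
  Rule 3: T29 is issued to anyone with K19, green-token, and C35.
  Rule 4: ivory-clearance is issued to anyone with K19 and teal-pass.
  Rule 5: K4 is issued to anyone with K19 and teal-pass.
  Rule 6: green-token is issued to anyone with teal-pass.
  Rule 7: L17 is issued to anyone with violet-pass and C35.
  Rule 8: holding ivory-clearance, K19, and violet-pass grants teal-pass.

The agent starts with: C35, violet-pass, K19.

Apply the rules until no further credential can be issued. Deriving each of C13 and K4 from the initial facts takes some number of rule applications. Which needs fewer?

C13

C13: Holding violet-pass and C35 grants L17 (Rule 7). Holding K19 and L17 grants C13 (Rule 2). [2 rule applications]
K4: Holding violet-pass and C35 grants L17 (Rule 7). Holding K19 and L17 grants C13 (Rule 2). Holding violet-pass and C13 grants K4 (Rule 1). [3 rule applications]
C13 needs fewer.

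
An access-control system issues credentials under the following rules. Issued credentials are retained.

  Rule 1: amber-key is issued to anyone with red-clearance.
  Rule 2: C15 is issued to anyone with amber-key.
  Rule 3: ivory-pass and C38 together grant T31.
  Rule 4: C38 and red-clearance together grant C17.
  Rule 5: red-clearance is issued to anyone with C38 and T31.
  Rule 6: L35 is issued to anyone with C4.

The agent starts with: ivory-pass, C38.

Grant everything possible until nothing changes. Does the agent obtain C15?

Yes

Holding ivory-pass and C38 grants T31 (Rule 3).
Holding C38 and T31 grants red-clearance (Rule 5).
Holding red-clearance grants amber-key (Rule 1).
Holding amber-key grants C15 (Rule 2).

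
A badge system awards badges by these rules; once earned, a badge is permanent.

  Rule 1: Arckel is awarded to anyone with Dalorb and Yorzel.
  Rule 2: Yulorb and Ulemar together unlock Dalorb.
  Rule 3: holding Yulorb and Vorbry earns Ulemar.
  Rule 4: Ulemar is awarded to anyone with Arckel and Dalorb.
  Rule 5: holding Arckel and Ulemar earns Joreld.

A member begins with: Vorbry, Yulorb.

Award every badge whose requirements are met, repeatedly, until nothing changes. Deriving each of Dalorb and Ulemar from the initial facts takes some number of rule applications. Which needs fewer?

Ulemar

Ulemar: With Yulorb and Vorbry, Ulemar is earned (Rule 3). [1 rule application]
Dalorb: With Yulorb and Vorbry, Ulemar is earned (Rule 3). With Yulorb and Ulemar, Dalorb is earned (Rule 2). [2 rule applications]
Ulemar needs fewer.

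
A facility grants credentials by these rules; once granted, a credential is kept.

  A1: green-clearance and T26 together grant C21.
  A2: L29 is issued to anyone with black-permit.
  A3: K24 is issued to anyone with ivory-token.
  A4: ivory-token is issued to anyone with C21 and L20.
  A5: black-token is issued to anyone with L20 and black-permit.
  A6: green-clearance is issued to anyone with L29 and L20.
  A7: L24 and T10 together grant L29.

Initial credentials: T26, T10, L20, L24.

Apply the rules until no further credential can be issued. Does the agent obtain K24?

Holding L24 and T10 grants L29 (A7).
Holding L29 and L20 grants green-clearance (A6).
Holding green-clearance and T26 grants C21 (A1).
Holding C21 and L20 grants ivory-token (A4).
Holding ivory-token grants K24 (A3).

Yes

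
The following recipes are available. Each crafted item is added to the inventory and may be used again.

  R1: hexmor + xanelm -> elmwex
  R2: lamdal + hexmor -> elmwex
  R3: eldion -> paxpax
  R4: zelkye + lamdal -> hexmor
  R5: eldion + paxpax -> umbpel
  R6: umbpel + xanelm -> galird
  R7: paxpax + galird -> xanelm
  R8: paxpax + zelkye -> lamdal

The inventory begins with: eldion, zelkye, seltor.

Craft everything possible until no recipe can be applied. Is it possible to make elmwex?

eldion -> paxpax (R3).
paxpax + zelkye -> lamdal (R8).
zelkye + lamdal -> hexmor (R4).
lamdal + hexmor -> elmwex (R2).

Yes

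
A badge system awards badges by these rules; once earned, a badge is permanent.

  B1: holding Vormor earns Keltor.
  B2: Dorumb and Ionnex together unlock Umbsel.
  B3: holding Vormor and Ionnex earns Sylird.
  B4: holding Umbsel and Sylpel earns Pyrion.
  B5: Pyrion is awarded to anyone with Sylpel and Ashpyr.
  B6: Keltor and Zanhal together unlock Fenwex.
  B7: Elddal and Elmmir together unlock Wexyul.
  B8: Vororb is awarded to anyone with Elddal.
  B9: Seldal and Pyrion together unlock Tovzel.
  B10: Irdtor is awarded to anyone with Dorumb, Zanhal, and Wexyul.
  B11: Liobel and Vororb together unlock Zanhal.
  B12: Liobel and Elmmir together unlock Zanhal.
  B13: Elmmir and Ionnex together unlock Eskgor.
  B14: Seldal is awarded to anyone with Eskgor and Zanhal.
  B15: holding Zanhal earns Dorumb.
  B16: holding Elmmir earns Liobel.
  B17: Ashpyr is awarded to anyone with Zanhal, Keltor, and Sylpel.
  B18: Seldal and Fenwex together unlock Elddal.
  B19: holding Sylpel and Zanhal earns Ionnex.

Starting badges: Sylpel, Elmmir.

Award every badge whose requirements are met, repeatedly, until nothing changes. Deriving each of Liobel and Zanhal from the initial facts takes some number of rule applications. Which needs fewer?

Liobel: With Elmmir, Liobel is earned (B16). [1 rule application]
Zanhal: With Elmmir, Liobel is earned (B16). With Liobel and Elmmir, Zanhal is earned (B12). [2 rule applications]
Liobel needs fewer.

Liobel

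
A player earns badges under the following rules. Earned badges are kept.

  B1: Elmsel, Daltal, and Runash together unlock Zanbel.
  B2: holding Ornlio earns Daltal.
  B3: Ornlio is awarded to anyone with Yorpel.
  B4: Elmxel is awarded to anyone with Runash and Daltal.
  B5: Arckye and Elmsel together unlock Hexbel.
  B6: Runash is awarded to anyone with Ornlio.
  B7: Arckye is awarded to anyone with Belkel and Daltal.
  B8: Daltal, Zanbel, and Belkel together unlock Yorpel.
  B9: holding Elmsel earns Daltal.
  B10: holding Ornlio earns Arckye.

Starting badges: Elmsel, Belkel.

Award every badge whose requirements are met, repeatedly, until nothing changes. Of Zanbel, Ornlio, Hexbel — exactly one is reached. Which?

Hexbel

With Elmsel, Daltal is earned (B9).
With Belkel and Daltal, Arckye is earned (B7).
With Arckye and Elmsel, Hexbel is earned (B5).
Ornlio would need Yorpel (B3), but Yorpel is never earned. Zanbel would need Elmsel, Daltal, and Runash (B1), but Runash is never earned.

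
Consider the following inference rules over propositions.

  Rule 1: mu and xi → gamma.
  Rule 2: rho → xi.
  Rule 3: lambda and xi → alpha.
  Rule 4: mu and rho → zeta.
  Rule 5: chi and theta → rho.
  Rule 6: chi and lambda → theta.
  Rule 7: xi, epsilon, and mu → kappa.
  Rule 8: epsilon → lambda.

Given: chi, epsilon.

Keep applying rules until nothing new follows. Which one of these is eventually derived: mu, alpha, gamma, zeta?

alpha

From epsilon, Rule 8 gives lambda.
From chi and lambda, Rule 6 gives theta.
chi and theta hold, so rho follows (Rule 5).
rho holds, so xi follows (Rule 2).
From lambda and xi, Rule 3 gives alpha.
No rule produces mu, and it is not given. zeta would need mu and rho (Rule 4), but mu is never established. gamma would need mu and xi (Rule 1), but mu is never established.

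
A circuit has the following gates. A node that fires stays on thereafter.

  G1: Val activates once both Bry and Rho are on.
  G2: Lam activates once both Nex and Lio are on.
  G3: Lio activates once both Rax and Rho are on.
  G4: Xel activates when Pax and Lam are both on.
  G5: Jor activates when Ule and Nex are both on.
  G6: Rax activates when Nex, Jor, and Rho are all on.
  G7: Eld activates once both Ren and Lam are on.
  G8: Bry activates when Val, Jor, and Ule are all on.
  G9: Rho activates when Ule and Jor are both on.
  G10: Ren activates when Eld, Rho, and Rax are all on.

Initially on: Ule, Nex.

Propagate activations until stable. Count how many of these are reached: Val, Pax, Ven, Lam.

1

Ule and Nex are on, so Jor activates (G5).
G9: Ule and Jor on → Rho on.
G6: Nex, Jor, and Rho on → Rax on.
Rax and Rho are on, so Lio activates (G3).
Nex and Lio are on, so Lam activates (G2).
Val would need Bry and Rho (G1), but Bry never turns on.
No rule produces Pax, and it is not given.
No rule produces Ven, and it is not given.
Lam: reached.
Reached: Lam — 1 of the 4.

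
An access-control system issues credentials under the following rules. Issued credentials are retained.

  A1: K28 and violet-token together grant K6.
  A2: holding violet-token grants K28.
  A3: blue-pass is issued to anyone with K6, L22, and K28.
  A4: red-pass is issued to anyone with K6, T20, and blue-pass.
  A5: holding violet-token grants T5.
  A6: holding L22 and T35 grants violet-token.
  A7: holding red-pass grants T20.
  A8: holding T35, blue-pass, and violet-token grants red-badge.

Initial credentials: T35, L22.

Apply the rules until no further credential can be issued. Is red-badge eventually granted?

Holding L22 and T35 grants violet-token (A6).
Holding violet-token grants K28 (A2).
Holding K28 and violet-token grants K6 (A1).
Holding K6, L22, and K28 grants blue-pass (A3).
Holding T35, blue-pass, and violet-token grants red-badge (A8).

Yes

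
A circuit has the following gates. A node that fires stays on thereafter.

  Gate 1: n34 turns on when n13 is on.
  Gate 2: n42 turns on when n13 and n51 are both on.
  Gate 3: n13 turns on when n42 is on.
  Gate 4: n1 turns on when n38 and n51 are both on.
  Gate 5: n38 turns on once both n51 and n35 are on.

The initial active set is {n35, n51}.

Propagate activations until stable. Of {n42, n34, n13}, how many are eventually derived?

n42 would need n13 and n51 (Gate 2), but n13 never turns on.
n34 would need n13 (Gate 1), but n13 never turns on.
n13 would need n42 (Gate 3), but n42 never turns on.
None of the 3 are reached.

0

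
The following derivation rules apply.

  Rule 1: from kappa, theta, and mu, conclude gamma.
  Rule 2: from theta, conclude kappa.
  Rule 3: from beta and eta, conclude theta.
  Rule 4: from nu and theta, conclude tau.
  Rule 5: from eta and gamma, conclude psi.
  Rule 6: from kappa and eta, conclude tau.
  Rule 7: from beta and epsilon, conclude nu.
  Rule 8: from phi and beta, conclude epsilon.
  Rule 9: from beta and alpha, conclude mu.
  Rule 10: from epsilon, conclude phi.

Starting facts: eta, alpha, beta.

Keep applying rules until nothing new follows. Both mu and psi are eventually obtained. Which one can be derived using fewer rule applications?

mu

mu: From beta and alpha, Rule 9 gives mu. [1 rule application]
psi: beta and alpha hold, so mu follows (Rule 9). From beta and eta, Rule 3 gives theta. From theta, Rule 2 gives kappa. kappa, theta, and mu hold, so gamma follows (Rule 1). From eta and gamma, Rule 5 gives psi. [5 rule applications]
mu needs fewer.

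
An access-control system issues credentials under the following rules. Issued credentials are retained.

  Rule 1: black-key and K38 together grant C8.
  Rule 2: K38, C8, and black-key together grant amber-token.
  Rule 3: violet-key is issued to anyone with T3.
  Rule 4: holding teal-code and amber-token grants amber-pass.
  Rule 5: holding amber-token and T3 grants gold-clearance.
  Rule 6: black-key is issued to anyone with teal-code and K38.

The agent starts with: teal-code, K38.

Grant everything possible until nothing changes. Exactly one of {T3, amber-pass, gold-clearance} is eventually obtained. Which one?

amber-pass

Holding teal-code and K38 grants black-key (Rule 6).
Holding black-key and K38 grants C8 (Rule 1).
Holding K38, C8, and black-key grants amber-token (Rule 2).
Holding teal-code and amber-token grants amber-pass (Rule 4).
gold-clearance would need amber-token and T3 (Rule 5), but T3 is never granted. No rule produces T3, and it is not given.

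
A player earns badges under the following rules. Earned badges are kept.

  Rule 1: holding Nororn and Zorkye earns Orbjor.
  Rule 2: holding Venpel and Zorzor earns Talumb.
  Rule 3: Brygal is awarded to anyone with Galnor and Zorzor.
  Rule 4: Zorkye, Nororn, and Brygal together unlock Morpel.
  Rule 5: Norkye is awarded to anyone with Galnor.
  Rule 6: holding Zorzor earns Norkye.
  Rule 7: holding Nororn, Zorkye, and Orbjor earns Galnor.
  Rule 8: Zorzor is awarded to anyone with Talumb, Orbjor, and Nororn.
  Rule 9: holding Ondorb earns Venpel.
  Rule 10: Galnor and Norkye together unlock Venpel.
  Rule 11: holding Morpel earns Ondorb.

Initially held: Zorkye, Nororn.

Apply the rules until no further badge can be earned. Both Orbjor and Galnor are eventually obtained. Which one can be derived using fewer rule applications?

Orbjor: With Nororn and Zorkye, Orbjor is earned (Rule 1). [1 rule application]
Galnor: With Nororn and Zorkye, Orbjor is earned (Rule 1). With Nororn, Zorkye, and Orbjor, Galnor is earned (Rule 7). [2 rule applications]
Orbjor needs fewer.

Orbjor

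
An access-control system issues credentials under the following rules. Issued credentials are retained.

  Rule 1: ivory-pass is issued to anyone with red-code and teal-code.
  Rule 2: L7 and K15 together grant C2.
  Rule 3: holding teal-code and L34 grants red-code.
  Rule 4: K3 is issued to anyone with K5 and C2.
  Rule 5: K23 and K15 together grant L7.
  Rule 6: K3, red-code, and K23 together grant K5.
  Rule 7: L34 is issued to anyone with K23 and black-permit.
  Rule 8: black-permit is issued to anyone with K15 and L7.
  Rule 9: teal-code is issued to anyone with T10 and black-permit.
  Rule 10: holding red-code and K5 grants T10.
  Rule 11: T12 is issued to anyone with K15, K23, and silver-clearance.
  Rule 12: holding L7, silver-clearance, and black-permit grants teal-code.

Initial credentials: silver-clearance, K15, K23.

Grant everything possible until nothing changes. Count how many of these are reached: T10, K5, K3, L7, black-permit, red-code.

3

Holding K23 and K15 grants L7 (Rule 5).
Holding K15 and L7 grants black-permit (Rule 8).
Holding K23 and black-permit grants L34 (Rule 7).
Holding L7, silver-clearance, and black-permit grants teal-code (Rule 12).
Holding teal-code and L34 grants red-code (Rule 3).
T10 would need red-code and K5 (Rule 10), but K5 is never granted.
K5 would need K3, red-code, and K23 (Rule 6), but K3 is never granted.
K3 would need K5 and C2 (Rule 4), but K5 is never granted.
L7: reached.
black-permit: reached.
red-code: reached.
Reached: L7, black-permit, and red-code — 3 of the 6.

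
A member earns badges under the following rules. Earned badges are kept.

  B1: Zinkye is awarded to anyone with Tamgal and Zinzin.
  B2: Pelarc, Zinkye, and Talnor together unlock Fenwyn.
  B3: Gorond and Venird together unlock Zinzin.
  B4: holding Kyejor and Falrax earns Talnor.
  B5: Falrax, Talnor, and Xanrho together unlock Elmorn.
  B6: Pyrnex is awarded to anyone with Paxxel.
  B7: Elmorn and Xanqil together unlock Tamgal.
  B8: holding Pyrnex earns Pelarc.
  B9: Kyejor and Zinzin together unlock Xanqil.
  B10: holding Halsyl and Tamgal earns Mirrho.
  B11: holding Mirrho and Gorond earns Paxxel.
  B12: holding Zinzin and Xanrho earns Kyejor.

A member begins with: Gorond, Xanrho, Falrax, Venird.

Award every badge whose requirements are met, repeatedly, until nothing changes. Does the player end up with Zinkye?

With Gorond and Venird, Zinzin is earned (B3).
With Zinzin and Xanrho, Kyejor is earned (B12).
With Kyejor and Falrax, Talnor is earned (B4).
With Kyejor and Zinzin, Xanqil is earned (B9).
With Falrax, Talnor, and Xanrho, Elmorn is earned (B5).
With Elmorn and Xanqil, Tamgal is earned (B7).
With Tamgal and Zinzin, Zinkye is earned (B1).

Yes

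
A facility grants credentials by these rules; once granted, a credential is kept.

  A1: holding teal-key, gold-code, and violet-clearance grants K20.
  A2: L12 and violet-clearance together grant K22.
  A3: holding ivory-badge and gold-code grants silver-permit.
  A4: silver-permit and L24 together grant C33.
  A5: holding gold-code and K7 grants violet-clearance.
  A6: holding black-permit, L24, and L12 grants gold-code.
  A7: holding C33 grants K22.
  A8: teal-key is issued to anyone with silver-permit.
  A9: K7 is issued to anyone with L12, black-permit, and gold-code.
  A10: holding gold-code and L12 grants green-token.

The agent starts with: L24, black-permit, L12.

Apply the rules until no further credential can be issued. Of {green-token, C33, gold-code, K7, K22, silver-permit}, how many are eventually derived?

Holding black-permit, L24, and L12 grants gold-code (A6).
Holding gold-code and L12 grants green-token (A10).
Holding L12, black-permit, and gold-code grants K7 (A9).
Holding gold-code and K7 grants violet-clearance (A5).
Holding L12 and violet-clearance grants K22 (A2).
green-token: reached.
C33 would need silver-permit and L24 (A4), but silver-permit is never granted.
gold-code: reached.
K7: reached.
K22: reached.
silver-permit would need ivory-badge and gold-code (A3), but ivory-badge is never granted.
Reached: green-token, gold-code, K7, and K22 — 4 of the 6.

4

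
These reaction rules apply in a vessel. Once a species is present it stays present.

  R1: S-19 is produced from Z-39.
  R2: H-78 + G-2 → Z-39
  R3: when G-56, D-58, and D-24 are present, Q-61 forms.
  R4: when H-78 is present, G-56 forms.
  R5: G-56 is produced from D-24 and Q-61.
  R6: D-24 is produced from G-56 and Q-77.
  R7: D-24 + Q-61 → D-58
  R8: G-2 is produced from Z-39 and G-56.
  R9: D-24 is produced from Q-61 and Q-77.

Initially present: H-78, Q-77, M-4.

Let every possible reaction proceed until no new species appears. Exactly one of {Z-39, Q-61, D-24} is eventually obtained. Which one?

H-78 present → G-56 forms (R4).
G-56 and Q-77 present → D-24 forms (R6).
Z-39 would need H-78 and G-2 (R2), but G-2 never forms. Q-61 would need G-56, D-58, and D-24 (R3), but D-58 never forms.

D-24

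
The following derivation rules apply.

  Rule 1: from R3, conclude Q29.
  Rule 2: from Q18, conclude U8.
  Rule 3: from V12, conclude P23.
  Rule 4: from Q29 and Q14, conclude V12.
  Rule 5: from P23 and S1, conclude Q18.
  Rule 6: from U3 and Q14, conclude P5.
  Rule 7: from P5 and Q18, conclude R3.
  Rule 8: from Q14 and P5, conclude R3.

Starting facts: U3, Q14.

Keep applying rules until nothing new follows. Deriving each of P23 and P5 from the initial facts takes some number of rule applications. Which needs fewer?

P5: From U3 and Q14, Rule 6 gives P5. [1 rule application]
P23: U3 and Q14 hold, so P5 follows (Rule 6). Q14 and P5 hold, so R3 follows (Rule 8). From R3, Rule 1 gives Q29. From Q29 and Q14, Rule 4 gives V12. V12 holds, so P23 follows (Rule 3). [5 rule applications]
P5 needs fewer.

P5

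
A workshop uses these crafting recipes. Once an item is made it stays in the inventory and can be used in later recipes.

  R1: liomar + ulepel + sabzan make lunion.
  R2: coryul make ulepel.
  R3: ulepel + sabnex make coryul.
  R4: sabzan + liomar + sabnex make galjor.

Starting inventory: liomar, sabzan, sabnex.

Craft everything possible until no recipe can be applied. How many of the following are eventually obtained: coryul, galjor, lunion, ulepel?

1

sabzan + liomar + sabnex → galjor (R4).
coryul would need ulepel and sabnex (R3), but ulepel is never obtained.
galjor: reached.
lunion would need liomar, ulepel, and sabzan (R1), but ulepel is never obtained.
ulepel would need coryul (R2), but coryul is never obtained.
Reached: galjor — 1 of the 4.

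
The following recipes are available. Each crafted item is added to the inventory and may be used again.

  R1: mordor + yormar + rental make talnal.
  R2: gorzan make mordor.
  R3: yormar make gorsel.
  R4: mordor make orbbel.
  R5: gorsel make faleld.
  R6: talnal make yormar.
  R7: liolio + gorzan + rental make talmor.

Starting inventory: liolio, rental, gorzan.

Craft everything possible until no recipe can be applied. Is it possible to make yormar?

yormar would need talnal (R6), but talnal is never obtained.

No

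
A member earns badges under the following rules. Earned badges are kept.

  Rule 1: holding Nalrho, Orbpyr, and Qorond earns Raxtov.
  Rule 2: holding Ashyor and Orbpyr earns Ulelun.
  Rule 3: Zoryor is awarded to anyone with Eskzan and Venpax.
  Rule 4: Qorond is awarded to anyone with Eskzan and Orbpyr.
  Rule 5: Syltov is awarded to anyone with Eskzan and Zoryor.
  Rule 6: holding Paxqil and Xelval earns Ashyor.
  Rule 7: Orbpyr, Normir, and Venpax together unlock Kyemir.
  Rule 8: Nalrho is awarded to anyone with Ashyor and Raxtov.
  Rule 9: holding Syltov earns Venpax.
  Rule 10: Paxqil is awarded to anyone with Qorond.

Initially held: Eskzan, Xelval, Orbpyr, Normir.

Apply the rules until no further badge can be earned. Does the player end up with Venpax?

No

Venpax would need Syltov (Rule 9), but Syltov is never earned.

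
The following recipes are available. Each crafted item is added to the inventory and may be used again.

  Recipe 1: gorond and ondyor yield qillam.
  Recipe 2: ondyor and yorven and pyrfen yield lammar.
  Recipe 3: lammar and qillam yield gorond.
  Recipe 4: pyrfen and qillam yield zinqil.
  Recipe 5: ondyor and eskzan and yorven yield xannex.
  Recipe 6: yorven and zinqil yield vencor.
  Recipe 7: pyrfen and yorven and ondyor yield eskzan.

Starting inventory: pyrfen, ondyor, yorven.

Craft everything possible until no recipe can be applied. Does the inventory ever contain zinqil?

No

zinqil would need pyrfen and qillam (Recipe 4), but qillam is never obtained.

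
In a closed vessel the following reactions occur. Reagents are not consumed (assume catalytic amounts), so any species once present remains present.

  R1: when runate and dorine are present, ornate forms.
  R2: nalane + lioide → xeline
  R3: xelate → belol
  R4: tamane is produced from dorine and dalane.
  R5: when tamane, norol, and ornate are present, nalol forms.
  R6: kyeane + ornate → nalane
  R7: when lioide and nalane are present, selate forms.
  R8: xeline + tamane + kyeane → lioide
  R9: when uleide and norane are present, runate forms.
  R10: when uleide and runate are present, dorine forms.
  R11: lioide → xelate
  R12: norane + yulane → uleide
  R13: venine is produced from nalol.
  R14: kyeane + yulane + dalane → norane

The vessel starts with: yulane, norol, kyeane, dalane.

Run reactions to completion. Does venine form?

Yes

kyeane, yulane, and dalane present → norane forms (R14).
norane and yulane present → uleide forms (R12).
uleide and norane present → runate forms (R9).
uleide and runate present → dorine forms (R10).
runate and dorine present → ornate forms (R1).
dorine and dalane present → tamane forms (R4).
tamane, norol, and ornate present → nalol forms (R5).
nalol present → venine forms (R13).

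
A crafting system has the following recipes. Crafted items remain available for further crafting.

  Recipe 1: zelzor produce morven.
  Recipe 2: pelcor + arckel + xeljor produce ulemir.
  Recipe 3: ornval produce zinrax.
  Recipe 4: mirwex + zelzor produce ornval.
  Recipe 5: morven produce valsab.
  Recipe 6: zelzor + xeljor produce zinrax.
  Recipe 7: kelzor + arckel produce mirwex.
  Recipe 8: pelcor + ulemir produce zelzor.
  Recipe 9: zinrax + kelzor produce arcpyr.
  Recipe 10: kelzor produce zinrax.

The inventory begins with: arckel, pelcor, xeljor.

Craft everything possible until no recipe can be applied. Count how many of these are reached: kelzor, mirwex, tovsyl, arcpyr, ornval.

No rule produces kelzor, and it is not given.
mirwex would need kelzor and arckel (Recipe 7), but kelzor is never obtained.
No rule produces tovsyl, and it is not given.
arcpyr would need zinrax and kelzor (Recipe 9), but kelzor is never obtained.
ornval would need mirwex and zelzor (Recipe 4), but mirwex is never obtained.
None of the 5 are reached.

0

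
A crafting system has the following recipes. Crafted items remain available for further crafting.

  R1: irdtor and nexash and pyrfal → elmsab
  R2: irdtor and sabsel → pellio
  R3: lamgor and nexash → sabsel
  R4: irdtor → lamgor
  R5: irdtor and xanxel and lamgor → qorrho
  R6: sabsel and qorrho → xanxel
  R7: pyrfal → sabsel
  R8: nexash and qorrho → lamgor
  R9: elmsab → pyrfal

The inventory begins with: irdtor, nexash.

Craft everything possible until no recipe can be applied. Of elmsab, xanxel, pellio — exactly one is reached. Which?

pellio

irdtor → lamgor (R4).
Using R3, lamgor and nexash make sabsel.
irdtor and sabsel → pellio (R2).
xanxel would need sabsel and qorrho (R6), but qorrho is never obtained. elmsab would need irdtor, nexash, and pyrfal (R1), but pyrfal is never obtained.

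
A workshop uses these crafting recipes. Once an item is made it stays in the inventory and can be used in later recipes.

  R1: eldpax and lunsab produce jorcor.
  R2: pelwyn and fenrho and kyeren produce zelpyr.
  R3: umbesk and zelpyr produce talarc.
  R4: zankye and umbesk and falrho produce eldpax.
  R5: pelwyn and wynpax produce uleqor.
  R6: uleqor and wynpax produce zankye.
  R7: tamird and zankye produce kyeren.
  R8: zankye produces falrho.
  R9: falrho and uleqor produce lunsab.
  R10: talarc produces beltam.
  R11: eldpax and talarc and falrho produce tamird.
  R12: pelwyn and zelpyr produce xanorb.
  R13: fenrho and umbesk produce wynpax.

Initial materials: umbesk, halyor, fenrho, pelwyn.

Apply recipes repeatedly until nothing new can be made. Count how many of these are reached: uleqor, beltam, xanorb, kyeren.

Using R13, fenrho and umbesk make wynpax.
Using R5, pelwyn and wynpax make uleqor.
uleqor: reached.
beltam would need talarc (R10), but talarc is never obtained.
xanorb would need pelwyn and zelpyr (R12), but zelpyr is never obtained.
kyeren would need tamird and zankye (R7), but tamird is never obtained.
Reached: uleqor — 1 of the 4.

1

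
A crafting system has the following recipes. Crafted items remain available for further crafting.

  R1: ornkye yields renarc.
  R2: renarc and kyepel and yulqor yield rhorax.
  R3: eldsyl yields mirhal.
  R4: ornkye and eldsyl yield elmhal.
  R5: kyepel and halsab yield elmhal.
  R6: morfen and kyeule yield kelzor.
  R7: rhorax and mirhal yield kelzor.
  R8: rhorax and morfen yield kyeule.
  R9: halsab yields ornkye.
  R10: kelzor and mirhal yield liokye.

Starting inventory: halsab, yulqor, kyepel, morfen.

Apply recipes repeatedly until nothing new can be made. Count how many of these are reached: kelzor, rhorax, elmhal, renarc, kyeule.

5

Using R5, kyepel and halsab make elmhal.
halsab → ornkye (R9).
ornkye → renarc (R1).
Using R2, renarc, kyepel, and yulqor make rhorax.
Using R8, rhorax and morfen make kyeule.
Using R6, morfen and kyeule make kelzor.
kelzor: reached.
rhorax: reached.
elmhal: reached.
renarc: reached.
kyeule: reached.
All 5 are reached.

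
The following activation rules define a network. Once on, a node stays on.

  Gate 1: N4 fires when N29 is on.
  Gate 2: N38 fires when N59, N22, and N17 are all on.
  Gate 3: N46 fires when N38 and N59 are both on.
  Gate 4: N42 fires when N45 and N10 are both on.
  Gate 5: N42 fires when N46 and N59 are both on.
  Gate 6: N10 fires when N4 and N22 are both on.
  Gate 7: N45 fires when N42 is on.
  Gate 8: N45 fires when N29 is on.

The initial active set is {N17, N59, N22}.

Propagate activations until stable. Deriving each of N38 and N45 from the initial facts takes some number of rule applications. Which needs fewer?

N38

N38: N59, N22, and N17 are on, so N38 fires (Gate 2). [1 rule application]
N45: N59, N22, and N17 are on, so N38 fires (Gate 2). N38 and N59 are on, so N46 fires (Gate 3). Gate 5: N46 and N59 on → N42 on. N42 is on, so N45 fires (Gate 7). [4 rule applications]
N38 needs fewer.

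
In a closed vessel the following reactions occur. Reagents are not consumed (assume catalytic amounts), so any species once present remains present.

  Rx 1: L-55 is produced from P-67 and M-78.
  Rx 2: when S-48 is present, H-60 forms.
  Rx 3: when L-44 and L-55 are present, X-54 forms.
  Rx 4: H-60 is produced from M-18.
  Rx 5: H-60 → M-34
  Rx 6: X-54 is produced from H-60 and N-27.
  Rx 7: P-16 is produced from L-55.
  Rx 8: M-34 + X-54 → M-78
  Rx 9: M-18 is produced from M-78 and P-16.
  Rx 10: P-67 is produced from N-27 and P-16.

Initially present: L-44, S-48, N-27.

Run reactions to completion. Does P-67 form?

P-67 would need N-27 and P-16 (Rx 10), but P-16 never forms.

No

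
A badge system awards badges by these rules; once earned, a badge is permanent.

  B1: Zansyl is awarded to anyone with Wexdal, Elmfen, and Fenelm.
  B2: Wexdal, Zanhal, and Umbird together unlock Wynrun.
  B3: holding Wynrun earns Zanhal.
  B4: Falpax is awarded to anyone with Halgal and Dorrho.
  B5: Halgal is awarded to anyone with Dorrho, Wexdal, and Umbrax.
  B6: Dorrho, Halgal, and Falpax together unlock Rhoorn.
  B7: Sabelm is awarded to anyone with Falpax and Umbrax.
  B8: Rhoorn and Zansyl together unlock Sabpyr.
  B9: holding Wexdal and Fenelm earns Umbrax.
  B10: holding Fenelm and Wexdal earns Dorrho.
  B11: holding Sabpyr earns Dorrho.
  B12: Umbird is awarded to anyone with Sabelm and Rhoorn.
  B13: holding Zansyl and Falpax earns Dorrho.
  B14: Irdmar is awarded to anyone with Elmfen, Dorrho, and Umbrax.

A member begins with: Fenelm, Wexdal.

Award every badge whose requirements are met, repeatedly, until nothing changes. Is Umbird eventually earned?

Yes

With Fenelm and Wexdal, Dorrho is earned (B10).
With Wexdal and Fenelm, Umbrax is earned (B9).
With Dorrho, Wexdal, and Umbrax, Halgal is earned (B5).
With Halgal and Dorrho, Falpax is earned (B4).
With Dorrho, Halgal, and Falpax, Rhoorn is earned (B6).
With Falpax and Umbrax, Sabelm is earned (B7).
With Sabelm and Rhoorn, Umbird is earned (B12).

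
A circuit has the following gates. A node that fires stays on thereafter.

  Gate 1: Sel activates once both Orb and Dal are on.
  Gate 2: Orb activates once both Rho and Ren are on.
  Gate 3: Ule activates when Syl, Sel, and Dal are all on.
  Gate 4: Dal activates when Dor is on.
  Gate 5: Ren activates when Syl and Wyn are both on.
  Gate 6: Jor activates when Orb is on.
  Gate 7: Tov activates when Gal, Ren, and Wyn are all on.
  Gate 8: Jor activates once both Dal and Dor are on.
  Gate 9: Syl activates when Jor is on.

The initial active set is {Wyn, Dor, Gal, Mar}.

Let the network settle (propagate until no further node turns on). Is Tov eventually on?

Dor is on, so Dal activates (Gate 4).
Dal and Dor are on, so Jor activates (Gate 8).
Jor is on, so Syl activates (Gate 9).
Syl and Wyn are on, so Ren activates (Gate 5).
Gal, Ren, and Wyn are on, so Tov activates (Gate 7).

Yes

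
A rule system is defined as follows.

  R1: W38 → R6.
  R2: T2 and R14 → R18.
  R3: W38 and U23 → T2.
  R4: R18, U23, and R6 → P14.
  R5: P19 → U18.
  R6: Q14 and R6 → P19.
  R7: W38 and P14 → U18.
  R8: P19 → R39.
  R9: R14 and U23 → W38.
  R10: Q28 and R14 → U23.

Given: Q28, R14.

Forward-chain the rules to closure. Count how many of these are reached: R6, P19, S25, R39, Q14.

1

From Q28 and R14, R10 gives U23.
R14 and U23 hold, so W38 follows (R9).
From W38, R1 gives R6.
R6: reached.
P19 would need Q14 and R6 (R6), but Q14 is never established.
No rule produces S25, and it is not given.
R39 would need P19 (R8), but P19 is never established.
No rule produces Q14, and it is not given.
Reached: R6 — 1 of the 5.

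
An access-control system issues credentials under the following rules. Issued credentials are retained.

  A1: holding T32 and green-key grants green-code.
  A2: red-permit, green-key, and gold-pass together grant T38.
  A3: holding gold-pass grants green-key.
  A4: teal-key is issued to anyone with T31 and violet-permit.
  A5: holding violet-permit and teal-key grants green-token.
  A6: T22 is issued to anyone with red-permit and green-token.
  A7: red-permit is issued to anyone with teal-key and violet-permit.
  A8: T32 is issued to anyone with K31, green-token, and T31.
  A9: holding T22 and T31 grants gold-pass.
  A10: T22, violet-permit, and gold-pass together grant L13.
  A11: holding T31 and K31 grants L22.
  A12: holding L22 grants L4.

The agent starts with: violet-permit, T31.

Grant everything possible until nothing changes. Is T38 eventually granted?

Yes

Holding T31 and violet-permit grants teal-key (A4).
Holding teal-key and violet-permit grants red-permit (A7).
Holding violet-permit and teal-key grants green-token (A5).
Holding red-permit and green-token grants T22 (A6).
Holding T22 and T31 grants gold-pass (A9).
Holding gold-pass grants green-key (A3).
Holding red-permit, green-key, and gold-pass grants T38 (A2).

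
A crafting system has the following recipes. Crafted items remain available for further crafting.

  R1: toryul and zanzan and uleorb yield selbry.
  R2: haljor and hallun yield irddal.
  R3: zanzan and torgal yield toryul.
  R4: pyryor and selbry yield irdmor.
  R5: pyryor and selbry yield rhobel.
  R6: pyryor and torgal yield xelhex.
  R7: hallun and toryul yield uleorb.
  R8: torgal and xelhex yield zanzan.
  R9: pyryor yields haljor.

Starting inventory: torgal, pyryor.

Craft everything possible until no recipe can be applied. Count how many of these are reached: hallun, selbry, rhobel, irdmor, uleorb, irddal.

0

No rule produces hallun, and it is not given.
selbry would need toryul, zanzan, and uleorb (R1), but uleorb is never obtained.
rhobel would need pyryor and selbry (R5), but selbry is never obtained.
irdmor would need pyryor and selbry (R4), but selbry is never obtained.
uleorb would need hallun and toryul (R7), but hallun is never obtained.
irddal would need haljor and hallun (R2), but hallun is never obtained.
None of the 6 are reached.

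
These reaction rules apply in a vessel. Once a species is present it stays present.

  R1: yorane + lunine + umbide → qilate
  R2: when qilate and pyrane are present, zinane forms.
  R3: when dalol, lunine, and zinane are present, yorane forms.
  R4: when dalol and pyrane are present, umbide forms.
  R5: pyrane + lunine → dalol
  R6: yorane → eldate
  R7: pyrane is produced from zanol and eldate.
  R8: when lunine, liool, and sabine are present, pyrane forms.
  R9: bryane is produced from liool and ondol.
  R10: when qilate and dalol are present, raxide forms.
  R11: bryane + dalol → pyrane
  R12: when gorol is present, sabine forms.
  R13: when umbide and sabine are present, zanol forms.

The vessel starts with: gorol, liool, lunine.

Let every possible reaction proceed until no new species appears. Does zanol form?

Yes

gorol present → sabine forms (R12).
lunine, liool, and sabine present → pyrane forms (R8).
pyrane and lunine present → dalol forms (R5).
dalol and pyrane present → umbide forms (R4).
umbide and sabine present → zanol forms (R13).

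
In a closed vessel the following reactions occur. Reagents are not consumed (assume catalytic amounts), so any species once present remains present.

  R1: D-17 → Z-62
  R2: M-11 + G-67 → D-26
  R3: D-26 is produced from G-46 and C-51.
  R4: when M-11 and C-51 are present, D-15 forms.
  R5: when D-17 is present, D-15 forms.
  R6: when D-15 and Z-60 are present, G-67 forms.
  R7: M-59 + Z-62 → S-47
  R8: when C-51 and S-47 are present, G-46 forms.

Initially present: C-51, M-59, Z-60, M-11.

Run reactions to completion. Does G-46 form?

No

G-46 would need C-51 and S-47 (R8), but S-47 never forms.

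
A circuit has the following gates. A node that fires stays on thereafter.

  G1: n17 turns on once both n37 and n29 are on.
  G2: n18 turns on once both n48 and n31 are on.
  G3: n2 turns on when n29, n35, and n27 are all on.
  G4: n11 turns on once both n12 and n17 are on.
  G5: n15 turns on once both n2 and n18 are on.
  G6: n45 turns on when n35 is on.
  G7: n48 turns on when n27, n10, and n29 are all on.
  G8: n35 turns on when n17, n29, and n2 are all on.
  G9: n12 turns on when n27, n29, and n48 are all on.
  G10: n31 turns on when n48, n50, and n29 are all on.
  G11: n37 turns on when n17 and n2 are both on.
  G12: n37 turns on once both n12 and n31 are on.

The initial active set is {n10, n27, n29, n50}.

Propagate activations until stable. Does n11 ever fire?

n27, n10, and n29 are on, so n48 turns on (G7).
G10: n48, n50, and n29 on → n31 on.
G9: n27, n29, and n48 on → n12 on.
n12 and n31 are on, so n37 turns on (G12).
n37 and n29 are on, so n17 turns on (G1).
G4: n12 and n17 on → n11 on.

Yes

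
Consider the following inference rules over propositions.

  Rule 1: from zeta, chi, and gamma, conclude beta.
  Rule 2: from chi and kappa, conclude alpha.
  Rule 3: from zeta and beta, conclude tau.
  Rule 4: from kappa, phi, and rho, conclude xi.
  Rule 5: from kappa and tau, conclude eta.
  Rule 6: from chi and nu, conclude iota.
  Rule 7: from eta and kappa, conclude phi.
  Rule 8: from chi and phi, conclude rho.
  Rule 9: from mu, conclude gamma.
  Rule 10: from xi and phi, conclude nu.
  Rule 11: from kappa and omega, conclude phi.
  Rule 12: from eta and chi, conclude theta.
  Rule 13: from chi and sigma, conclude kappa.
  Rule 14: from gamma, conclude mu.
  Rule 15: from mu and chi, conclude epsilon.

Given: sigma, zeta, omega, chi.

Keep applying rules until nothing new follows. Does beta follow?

No

beta would need zeta, chi, and gamma (Rule 1), but gamma is never established.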